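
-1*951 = -951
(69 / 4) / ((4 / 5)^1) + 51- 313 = -3847 / 16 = -240.44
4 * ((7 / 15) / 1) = 28 / 15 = 1.87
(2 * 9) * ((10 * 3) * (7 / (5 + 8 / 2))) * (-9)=-3780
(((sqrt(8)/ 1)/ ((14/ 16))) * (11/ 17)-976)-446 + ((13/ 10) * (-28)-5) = -7317/ 5 + 176 * sqrt(2)/ 119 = -1461.31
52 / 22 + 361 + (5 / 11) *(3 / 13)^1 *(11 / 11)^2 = 51976 / 143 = 363.47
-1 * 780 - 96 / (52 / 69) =-11796 / 13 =-907.38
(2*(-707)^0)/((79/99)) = 198/79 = 2.51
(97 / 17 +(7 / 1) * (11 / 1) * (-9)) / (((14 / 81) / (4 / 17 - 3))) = 22240494 / 2023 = 10993.82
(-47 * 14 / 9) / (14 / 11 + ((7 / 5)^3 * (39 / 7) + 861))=-64625 / 775701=-0.08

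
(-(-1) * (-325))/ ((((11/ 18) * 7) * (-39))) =150/ 77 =1.95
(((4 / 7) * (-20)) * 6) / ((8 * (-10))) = 6 / 7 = 0.86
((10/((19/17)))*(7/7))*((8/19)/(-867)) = -80/18411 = -0.00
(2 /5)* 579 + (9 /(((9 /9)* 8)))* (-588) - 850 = -12799 /10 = -1279.90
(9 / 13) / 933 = 0.00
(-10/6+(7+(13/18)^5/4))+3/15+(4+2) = 437716817/37791360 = 11.58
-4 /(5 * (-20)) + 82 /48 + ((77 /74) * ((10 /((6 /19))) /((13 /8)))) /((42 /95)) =41223707 /865800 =47.61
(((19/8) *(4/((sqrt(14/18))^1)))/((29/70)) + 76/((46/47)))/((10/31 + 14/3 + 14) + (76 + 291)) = 26505 *sqrt(7)/1041013 + 166098/825631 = 0.27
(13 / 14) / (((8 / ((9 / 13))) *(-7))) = -9 / 784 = -0.01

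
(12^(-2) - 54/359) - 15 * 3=-2333737/51696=-45.14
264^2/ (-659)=-69696/ 659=-105.76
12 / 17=0.71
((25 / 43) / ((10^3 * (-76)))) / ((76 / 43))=-0.00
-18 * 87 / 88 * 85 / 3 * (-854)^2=-4044968865 / 11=-367724442.27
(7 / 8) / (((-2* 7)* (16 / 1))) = -1 / 256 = -0.00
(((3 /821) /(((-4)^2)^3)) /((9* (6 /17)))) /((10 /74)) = 629 /302653440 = 0.00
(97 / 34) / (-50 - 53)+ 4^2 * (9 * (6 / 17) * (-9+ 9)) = -97 / 3502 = -0.03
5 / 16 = 0.31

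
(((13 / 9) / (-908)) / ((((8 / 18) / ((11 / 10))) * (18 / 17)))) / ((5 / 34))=-41327 / 1634400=-0.03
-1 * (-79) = 79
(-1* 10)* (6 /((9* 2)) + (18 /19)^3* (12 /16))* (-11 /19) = 2197910 /390963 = 5.62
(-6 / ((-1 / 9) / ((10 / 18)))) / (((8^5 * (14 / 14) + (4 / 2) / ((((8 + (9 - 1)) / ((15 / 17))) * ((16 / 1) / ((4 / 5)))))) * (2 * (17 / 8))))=768 / 3565159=0.00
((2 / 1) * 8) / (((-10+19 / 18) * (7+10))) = -288 / 2737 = -0.11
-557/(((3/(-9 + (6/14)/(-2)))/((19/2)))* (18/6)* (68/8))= 455069/714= 637.35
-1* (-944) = 944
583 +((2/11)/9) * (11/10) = 583.02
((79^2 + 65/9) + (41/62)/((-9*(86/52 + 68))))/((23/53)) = 167322720433/11621187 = 14398.07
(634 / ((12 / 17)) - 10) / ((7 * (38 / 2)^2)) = 5329 / 15162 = 0.35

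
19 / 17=1.12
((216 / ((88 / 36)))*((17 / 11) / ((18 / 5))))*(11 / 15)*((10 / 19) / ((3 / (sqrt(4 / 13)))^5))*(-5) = -54400*sqrt(13) / 12397671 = -0.02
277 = 277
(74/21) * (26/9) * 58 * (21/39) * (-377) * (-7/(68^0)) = 22653176/27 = 839006.52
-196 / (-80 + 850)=-14 / 55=-0.25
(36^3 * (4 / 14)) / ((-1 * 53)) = -93312 / 371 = -251.51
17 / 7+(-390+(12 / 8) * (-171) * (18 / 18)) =-9017 / 14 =-644.07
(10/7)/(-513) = -0.00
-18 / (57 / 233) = -1398 / 19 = -73.58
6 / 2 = 3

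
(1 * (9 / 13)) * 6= 54 / 13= 4.15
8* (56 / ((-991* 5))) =-448 / 4955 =-0.09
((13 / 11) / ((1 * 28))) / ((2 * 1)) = 13 / 616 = 0.02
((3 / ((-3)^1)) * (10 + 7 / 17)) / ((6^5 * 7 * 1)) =-59 / 308448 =-0.00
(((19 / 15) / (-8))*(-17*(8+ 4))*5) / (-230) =-323 / 460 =-0.70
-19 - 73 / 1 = -92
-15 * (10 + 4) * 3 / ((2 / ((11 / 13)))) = -3465 / 13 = -266.54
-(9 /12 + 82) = -331 /4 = -82.75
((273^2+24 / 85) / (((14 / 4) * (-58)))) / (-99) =2111663 / 569415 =3.71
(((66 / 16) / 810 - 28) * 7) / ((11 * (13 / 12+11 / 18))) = -423283 / 40260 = -10.51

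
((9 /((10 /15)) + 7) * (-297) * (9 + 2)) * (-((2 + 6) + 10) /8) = 1205523 /8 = 150690.38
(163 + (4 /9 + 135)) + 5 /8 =299.07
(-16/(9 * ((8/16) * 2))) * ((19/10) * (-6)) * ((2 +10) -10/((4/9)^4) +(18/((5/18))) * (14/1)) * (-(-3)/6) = 2686999/400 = 6717.50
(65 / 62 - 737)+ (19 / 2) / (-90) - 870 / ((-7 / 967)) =4665647807 / 39060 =119448.23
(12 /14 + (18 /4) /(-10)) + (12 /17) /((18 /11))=5987 /7140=0.84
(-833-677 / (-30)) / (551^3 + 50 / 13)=-316069 / 65240820390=-0.00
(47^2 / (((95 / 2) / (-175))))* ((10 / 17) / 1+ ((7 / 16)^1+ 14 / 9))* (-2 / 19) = 2211.33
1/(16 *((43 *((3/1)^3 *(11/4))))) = 1/51084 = 0.00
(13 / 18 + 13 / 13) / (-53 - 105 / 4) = -62 / 2853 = -0.02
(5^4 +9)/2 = 317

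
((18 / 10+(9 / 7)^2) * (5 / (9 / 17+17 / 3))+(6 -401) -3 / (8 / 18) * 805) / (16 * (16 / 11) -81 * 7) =992301409 / 92609804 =10.71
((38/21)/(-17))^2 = 0.01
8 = 8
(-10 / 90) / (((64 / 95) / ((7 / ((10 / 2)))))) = -133 / 576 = -0.23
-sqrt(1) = -1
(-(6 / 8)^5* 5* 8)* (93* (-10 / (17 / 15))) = 8474625 / 1088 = 7789.18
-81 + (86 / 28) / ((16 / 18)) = -8685 / 112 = -77.54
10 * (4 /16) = 5 /2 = 2.50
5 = 5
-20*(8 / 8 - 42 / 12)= 50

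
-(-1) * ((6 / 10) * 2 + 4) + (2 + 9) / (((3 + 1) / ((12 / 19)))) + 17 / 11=8864 / 1045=8.48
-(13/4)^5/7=-371293/7168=-51.80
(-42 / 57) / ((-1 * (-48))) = -7 / 456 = -0.02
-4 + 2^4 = 12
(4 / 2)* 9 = 18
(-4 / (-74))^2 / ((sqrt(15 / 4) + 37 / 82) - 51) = -135956 / 2348630389 - 6724 * sqrt(15) / 11743151945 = -0.00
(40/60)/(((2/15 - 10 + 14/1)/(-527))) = -85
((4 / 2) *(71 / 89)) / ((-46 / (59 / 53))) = -4189 / 108491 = -0.04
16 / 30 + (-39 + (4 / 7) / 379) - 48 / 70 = -1558009 / 39795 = -39.15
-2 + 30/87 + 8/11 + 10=2894/319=9.07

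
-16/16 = -1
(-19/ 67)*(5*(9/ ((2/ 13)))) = -11115/ 134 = -82.95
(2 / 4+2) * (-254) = -635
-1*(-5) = 5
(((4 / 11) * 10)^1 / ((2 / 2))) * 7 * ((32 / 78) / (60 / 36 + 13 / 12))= 17920 / 4719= 3.80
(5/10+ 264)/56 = 529/112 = 4.72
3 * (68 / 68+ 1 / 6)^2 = 49 / 12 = 4.08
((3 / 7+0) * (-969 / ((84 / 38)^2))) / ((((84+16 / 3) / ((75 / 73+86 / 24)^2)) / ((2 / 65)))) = -38820520187 / 62382552960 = -0.62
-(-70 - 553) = 623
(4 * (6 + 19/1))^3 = 1000000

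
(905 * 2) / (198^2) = 905 / 19602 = 0.05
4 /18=2 /9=0.22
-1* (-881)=881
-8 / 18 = -4 / 9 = -0.44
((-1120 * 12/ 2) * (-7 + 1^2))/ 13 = 40320/ 13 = 3101.54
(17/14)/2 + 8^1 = 241/28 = 8.61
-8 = -8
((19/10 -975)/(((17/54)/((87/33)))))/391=-7619373/365585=-20.84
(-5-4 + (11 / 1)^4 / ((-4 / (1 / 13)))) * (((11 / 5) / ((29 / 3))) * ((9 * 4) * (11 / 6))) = -567369 / 130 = -4364.38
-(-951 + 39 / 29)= 27540 / 29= 949.66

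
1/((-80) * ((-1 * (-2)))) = -1/160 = -0.01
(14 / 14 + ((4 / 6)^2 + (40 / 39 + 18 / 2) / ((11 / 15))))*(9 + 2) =19454 / 117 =166.27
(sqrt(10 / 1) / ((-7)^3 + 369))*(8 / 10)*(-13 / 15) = -0.08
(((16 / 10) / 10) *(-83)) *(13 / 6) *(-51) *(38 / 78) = 714.91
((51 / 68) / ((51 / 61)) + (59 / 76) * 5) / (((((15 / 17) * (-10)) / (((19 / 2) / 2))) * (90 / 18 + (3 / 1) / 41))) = -42189 / 83200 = -0.51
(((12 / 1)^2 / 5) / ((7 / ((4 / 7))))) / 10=288 / 1225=0.24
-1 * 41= -41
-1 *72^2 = -5184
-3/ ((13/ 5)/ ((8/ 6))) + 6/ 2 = 19/ 13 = 1.46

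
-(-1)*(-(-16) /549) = 16 /549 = 0.03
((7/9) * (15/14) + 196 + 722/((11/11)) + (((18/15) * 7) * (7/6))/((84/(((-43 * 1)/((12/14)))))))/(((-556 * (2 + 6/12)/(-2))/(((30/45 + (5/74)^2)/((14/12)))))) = 3624277171/4795333200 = 0.76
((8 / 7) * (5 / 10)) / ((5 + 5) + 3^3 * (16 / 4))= 2 / 413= 0.00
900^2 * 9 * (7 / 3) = 17010000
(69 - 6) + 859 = 922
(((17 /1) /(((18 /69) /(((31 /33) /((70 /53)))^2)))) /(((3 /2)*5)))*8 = 2110969118 /60031125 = 35.16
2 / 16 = 1 / 8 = 0.12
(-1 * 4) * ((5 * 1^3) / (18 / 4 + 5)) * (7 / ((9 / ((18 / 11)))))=-2.68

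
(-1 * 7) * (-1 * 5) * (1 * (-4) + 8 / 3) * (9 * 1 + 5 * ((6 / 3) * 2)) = -4060 / 3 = -1353.33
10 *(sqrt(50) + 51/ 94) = 76.14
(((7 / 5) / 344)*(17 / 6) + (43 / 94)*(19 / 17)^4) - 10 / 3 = -35217998789 / 13503675280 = -2.61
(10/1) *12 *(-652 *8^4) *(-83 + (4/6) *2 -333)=132888657920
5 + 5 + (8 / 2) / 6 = 32 / 3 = 10.67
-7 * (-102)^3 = 7428456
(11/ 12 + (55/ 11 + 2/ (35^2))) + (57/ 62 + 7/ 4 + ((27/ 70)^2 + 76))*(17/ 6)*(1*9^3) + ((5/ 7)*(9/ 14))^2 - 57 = 726809682283/ 4465860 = 162747.98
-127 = -127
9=9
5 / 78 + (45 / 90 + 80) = 3142 / 39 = 80.56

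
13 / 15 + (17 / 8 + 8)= 1319 / 120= 10.99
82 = 82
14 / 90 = 7 / 45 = 0.16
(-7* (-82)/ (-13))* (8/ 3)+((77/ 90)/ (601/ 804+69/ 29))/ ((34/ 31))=-1352189827/ 11508575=-117.49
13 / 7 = 1.86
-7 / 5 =-1.40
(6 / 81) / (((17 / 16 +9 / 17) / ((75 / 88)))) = 1700 / 42867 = 0.04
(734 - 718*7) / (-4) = 1073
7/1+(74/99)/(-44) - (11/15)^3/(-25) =142906477/20418750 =7.00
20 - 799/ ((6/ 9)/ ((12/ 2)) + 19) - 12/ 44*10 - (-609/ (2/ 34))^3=1109682256952.46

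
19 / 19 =1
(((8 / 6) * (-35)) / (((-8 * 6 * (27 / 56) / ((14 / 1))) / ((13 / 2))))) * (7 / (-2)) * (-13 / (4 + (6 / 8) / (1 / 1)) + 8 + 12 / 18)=-52749970 / 13851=-3808.39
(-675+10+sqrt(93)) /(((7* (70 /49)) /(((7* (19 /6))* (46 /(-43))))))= 406847 /258- 3059* sqrt(93) /1290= 1554.06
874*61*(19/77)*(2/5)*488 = 988654816/385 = 2567934.59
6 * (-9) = -54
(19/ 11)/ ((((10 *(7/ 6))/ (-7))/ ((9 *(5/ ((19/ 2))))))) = -54/ 11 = -4.91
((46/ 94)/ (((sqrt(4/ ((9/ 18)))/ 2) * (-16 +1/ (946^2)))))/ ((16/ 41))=-210976447 * sqrt(2)/ 5383814280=-0.06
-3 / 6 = -1 / 2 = -0.50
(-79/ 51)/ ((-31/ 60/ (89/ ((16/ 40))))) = 351550/ 527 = 667.08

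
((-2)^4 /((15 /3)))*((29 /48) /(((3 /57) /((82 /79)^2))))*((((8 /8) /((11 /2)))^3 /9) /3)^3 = 1896921088 /4344811112288830095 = 0.00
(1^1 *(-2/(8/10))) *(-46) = 115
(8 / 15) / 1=8 / 15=0.53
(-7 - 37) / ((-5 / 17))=748 / 5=149.60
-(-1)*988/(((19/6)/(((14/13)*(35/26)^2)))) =102900/169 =608.88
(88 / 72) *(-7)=-77 / 9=-8.56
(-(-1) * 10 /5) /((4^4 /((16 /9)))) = 1 /72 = 0.01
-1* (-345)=345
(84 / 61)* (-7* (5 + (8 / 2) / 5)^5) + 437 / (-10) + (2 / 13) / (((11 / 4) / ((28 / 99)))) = -341718350666293 / 5397356250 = -63312.17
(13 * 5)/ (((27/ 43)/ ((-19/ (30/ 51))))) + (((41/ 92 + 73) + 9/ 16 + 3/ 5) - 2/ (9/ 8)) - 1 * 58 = -165375667/ 49680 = -3328.82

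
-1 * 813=-813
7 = 7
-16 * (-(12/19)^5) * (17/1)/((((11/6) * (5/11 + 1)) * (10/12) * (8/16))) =304570368/12380495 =24.60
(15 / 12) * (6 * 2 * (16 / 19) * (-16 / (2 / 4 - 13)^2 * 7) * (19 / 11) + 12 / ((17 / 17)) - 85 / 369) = -1881779 / 2029500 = -0.93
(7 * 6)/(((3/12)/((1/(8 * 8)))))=21/8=2.62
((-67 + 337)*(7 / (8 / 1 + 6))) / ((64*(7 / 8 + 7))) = 15 / 56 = 0.27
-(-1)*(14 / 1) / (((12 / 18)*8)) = 21 / 8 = 2.62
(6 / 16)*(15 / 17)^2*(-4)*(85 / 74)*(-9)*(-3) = -91125 / 2516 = -36.22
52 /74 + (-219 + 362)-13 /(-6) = 32383 /222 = 145.87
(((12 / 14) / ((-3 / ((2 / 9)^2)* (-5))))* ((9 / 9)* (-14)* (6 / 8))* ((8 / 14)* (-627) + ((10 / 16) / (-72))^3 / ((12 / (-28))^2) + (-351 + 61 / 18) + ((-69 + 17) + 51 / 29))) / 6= 264001978431727 / 70701890273280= 3.73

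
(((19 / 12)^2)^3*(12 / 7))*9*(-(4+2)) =-47045881 / 32256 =-1458.52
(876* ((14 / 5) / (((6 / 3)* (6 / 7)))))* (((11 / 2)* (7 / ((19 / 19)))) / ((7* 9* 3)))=39347 / 135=291.46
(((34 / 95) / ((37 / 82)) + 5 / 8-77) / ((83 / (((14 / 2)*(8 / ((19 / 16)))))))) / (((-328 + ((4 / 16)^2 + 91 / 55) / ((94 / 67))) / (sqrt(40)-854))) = -3363172334584832 / 29967319196413 + 7876281814016*sqrt(10) / 29967319196413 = -111.40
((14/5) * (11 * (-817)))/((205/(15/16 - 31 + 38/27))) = 778750511/221400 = 3517.39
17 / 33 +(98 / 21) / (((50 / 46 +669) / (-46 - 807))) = -459887 / 84766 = -5.43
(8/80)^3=0.00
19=19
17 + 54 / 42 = 128 / 7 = 18.29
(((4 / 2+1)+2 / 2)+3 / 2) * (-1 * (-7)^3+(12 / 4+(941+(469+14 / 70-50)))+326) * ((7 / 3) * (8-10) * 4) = -1043196 / 5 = -208639.20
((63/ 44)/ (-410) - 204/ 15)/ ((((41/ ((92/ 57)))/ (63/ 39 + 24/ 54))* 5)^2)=-15080186037086/ 4214787692061375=-0.00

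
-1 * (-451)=451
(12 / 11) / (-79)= -12 / 869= -0.01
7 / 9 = 0.78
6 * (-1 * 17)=-102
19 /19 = 1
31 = 31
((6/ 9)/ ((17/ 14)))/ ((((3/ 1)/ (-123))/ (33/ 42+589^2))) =-398266210/ 51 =-7809141.37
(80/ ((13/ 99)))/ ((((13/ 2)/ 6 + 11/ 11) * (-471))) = -0.62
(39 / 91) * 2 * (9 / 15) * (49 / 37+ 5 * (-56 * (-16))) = 426366 / 185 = 2304.68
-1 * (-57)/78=19/26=0.73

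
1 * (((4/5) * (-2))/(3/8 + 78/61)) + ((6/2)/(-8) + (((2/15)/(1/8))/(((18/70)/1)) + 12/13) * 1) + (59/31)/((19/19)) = 659382341/117079560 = 5.63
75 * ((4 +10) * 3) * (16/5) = 10080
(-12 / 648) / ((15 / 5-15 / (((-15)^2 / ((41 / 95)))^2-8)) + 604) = -456877177 / 14975518746096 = -0.00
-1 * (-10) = 10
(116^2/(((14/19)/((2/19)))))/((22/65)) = 437320/77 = 5679.48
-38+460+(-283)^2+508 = 81019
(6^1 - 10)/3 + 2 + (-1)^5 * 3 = -7/3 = -2.33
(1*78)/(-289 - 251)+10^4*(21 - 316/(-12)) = 42599987/90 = 473333.19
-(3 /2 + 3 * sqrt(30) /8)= -3 * sqrt(30) /8 - 3 /2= -3.55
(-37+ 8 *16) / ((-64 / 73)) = -6643 / 64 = -103.80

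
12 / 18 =2 / 3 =0.67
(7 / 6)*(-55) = -385 / 6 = -64.17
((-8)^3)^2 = 262144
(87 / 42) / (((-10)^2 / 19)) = 551 / 1400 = 0.39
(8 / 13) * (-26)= -16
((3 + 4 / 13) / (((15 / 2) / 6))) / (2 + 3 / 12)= 688 / 585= 1.18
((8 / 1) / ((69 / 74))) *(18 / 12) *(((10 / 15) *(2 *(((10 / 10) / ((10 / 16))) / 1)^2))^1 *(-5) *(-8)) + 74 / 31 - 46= 18326008 / 10695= 1713.51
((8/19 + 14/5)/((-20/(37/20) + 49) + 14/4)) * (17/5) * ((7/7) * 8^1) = 3079584/1465375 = 2.10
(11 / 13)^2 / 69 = 121 / 11661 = 0.01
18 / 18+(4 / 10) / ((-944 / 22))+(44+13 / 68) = 226587 / 5015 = 45.18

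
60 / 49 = 1.22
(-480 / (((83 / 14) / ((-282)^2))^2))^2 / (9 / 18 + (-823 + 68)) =-235991426227791184100170137600 / 23871535463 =-9885892199668898361.73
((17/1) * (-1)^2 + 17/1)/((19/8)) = 272/19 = 14.32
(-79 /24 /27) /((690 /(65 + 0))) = -1027 /89424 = -0.01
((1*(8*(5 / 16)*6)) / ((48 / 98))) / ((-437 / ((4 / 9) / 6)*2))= -245 / 94392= -0.00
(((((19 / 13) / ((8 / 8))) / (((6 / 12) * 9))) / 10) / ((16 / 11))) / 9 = 209 / 84240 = 0.00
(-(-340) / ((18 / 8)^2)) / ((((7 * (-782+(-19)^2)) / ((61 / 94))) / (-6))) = 331840 / 3739743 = 0.09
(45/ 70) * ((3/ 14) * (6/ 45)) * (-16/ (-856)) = 9/ 26215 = 0.00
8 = 8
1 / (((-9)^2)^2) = 1 / 6561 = 0.00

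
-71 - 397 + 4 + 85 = -379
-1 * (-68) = 68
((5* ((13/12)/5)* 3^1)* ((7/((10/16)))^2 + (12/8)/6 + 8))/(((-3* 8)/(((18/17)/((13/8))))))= -40107/3400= -11.80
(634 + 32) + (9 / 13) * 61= 9207 / 13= 708.23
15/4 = 3.75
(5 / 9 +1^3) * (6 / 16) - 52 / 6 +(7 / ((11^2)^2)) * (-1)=-1420261 / 175692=-8.08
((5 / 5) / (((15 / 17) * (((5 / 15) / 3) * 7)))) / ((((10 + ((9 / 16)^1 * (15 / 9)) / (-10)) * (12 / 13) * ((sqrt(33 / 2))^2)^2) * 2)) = 3536 / 12082455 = 0.00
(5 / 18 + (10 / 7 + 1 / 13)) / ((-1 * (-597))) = 2921 / 977886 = 0.00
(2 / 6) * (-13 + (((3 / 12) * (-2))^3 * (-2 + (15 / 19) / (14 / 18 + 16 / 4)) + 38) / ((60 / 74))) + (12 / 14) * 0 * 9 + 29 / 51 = 13279887 / 1111120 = 11.95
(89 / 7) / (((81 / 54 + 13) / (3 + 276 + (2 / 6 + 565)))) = 740.35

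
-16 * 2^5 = -512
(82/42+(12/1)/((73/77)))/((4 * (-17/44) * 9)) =-246367/234549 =-1.05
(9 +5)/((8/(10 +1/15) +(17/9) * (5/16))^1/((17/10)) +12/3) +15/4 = 23698209/3559484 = 6.66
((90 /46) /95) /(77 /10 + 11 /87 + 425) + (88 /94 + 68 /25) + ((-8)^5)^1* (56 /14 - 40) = 228089932843843218 /193353632525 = 1179651.66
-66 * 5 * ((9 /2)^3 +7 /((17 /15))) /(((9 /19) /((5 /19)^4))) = -151628125 /466412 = -325.09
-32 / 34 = -16 / 17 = -0.94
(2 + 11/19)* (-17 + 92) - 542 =-6623/19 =-348.58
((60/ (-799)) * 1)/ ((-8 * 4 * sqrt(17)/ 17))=15 * sqrt(17)/ 6392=0.01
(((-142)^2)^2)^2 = 165312903998914816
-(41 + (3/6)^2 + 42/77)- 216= -11343/44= -257.80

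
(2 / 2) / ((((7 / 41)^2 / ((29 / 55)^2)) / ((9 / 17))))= 12723489 / 2519825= 5.05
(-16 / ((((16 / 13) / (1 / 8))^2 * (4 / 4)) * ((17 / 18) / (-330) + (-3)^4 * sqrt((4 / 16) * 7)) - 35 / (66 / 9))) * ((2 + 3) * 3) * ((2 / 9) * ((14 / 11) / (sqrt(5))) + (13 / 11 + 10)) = -2654594765881344000 * sqrt(7) / 27186967061413439279 - 13428844344115200 * sqrt(35) / 27186967061413439279 - 3414422049386400 / 27186967061413439279 - 17272595733120 * sqrt(5) / 27186967061413439279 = -0.26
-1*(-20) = 20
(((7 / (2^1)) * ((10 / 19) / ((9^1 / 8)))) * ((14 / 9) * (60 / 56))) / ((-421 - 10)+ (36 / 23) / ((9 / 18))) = -32200 / 5048433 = -0.01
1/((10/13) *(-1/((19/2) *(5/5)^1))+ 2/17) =4199/154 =27.27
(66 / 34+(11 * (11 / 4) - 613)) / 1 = -39495 / 68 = -580.81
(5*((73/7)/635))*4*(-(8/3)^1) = -2336/2667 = -0.88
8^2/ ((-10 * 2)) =-16/ 5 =-3.20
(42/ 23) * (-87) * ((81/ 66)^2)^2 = -970942707/ 2693944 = -360.42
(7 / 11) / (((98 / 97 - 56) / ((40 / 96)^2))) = -2425 / 1207008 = -0.00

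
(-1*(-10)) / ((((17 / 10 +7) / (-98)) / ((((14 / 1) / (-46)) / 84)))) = 2450 / 6003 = 0.41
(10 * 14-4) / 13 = 136 / 13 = 10.46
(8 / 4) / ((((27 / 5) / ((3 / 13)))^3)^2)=31250 / 2565164201769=0.00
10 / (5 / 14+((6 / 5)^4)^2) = 54687500 / 25467749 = 2.15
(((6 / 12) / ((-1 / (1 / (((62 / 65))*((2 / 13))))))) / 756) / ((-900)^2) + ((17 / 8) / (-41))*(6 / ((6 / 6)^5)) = -0.31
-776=-776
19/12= 1.58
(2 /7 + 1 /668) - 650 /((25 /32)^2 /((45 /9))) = -124487109 /23380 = -5324.51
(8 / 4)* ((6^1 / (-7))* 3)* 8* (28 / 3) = -384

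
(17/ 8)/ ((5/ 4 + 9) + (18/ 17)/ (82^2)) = 485809/ 2343350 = 0.21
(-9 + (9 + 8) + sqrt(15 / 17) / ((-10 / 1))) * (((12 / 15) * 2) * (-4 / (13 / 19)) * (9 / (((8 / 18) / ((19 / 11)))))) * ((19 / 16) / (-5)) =2222316 / 3575 -555579 * sqrt(255) / 1215500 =614.33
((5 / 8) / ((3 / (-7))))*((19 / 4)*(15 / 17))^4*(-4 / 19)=4051096875 / 42762752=94.73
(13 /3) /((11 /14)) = 182 /33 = 5.52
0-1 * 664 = -664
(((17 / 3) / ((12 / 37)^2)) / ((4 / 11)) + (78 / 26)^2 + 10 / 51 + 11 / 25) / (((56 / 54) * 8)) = 115878011 / 6092800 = 19.02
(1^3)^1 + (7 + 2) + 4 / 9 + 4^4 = 2398 / 9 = 266.44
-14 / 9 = -1.56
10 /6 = 5 /3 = 1.67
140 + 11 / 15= 2111 / 15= 140.73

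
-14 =-14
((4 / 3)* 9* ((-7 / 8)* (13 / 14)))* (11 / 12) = -143 / 16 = -8.94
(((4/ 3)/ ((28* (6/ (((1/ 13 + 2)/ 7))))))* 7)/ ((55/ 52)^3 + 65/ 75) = 243360/ 30264703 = 0.01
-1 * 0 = 0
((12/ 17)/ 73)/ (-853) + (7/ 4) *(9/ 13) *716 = 11937527565/ 13761449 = 867.46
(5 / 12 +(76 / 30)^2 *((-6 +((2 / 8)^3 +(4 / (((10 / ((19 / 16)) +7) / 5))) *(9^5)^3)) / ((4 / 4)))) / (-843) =-2032875202877.08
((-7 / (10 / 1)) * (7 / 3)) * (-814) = 19943 / 15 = 1329.53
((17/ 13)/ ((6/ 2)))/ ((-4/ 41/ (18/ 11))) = -2091/ 286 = -7.31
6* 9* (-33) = -1782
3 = 3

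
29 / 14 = 2.07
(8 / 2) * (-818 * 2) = -6544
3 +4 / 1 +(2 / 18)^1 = 64 / 9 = 7.11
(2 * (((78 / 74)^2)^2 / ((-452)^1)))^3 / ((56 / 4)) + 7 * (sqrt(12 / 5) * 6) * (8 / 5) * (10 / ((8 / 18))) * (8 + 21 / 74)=-12381557655576425121 / 1063834430441503771327094384 + 926856 * sqrt(15) / 185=19403.77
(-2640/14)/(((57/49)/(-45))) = 138600/19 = 7294.74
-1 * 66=-66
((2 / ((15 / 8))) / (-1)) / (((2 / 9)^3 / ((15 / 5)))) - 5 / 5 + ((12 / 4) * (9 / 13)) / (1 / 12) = -17399 / 65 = -267.68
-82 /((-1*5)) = 82 /5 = 16.40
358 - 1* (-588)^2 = -345386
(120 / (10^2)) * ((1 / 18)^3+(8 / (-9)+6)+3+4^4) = 1540297 / 4860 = 316.93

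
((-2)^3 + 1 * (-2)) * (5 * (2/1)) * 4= -400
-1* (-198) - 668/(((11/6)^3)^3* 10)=197.71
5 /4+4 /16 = 3 /2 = 1.50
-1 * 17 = -17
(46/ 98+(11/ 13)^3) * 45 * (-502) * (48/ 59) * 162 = -20332626480000/ 6351527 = -3201218.62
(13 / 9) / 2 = 13 / 18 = 0.72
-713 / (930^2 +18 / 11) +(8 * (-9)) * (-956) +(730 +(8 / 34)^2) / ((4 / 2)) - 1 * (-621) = 191966221925753 / 2749522302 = 69818.03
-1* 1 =-1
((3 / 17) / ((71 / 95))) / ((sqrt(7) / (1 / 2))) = 285 * sqrt(7) / 16898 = 0.04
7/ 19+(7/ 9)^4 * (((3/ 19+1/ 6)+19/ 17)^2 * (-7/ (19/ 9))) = -112130632243/ 52022195244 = -2.16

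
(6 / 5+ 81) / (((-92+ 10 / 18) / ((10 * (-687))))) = 5082426 / 823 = 6175.49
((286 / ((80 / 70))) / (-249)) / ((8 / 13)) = -13013 / 7968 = -1.63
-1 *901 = -901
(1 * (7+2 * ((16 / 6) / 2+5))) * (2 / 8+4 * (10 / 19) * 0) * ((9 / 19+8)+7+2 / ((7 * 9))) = 273760 / 3591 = 76.24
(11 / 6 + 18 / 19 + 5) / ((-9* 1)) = -887 / 1026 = -0.86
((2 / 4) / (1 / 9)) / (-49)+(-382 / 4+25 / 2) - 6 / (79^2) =-50821051 / 611618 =-83.09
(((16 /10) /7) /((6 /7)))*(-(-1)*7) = 28 /15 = 1.87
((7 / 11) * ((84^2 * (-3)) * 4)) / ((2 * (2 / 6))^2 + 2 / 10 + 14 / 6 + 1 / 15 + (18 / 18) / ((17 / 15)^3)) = -32759490960 / 2268629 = -14440.22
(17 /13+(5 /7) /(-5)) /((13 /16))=1696 /1183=1.43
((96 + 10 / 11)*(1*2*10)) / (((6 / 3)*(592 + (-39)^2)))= 10660 / 23243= 0.46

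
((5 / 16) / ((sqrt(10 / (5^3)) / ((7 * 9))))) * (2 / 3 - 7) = -440.84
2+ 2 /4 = 2.50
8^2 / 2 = 32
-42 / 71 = -0.59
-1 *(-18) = 18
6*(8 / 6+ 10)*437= 29716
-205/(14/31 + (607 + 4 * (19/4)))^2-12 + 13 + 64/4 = 1282224359/75427280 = 17.00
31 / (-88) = -31 / 88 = -0.35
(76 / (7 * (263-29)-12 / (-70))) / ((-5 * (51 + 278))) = -19 / 673698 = -0.00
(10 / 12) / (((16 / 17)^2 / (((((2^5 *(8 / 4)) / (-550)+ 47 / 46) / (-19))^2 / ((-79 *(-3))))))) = 0.00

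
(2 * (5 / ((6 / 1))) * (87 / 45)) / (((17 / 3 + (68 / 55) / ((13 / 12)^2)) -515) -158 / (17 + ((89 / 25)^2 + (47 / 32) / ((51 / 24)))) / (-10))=-347861536165 / 54816209383956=-0.01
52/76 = 0.68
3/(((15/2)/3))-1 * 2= -4/5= -0.80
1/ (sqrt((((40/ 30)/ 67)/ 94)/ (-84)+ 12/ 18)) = 3*sqrt(11661408290)/ 264515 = 1.22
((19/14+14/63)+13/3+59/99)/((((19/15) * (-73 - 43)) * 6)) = -15035/2036496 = -0.01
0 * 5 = 0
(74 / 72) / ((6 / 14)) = 259 / 108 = 2.40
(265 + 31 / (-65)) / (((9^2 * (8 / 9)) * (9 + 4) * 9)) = 0.03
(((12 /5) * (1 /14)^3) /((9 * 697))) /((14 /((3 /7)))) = 1 /234289580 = 0.00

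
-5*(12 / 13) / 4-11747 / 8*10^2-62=-3819417 / 26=-146900.65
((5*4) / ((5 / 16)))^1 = 64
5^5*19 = 59375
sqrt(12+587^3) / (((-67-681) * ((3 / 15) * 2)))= -5 * sqrt(202262015) / 1496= -47.53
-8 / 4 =-2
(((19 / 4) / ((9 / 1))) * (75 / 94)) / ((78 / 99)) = 0.53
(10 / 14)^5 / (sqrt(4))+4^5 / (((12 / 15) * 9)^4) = 104538125 / 220541454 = 0.47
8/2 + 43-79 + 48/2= -8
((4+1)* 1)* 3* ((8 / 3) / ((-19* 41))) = -40 / 779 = -0.05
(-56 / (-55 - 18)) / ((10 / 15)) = 84 / 73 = 1.15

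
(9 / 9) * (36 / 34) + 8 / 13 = 1.67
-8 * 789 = -6312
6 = 6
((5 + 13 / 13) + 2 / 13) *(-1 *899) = -71920 / 13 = -5532.31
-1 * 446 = -446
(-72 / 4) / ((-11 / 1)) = 1.64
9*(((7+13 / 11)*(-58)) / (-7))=46980 / 77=610.13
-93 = -93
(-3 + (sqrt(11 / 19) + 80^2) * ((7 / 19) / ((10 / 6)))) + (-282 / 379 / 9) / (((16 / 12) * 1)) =21 * sqrt(209) / 1805 + 20330941 / 14402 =1411.84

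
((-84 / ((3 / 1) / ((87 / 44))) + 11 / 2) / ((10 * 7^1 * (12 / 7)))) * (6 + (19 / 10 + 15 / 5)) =-119573 / 26400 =-4.53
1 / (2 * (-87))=-1 / 174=-0.01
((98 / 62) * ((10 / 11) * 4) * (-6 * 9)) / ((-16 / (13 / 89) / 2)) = 171990 / 30349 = 5.67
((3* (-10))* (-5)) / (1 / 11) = 1650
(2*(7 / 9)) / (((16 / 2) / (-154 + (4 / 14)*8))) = -59 / 2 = -29.50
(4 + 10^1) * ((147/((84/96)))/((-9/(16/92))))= -3136/69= -45.45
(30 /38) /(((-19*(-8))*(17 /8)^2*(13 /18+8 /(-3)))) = -0.00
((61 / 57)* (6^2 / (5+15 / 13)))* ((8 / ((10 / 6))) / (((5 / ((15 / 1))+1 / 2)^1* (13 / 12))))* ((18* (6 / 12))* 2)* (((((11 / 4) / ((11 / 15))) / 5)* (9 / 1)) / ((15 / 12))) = 38421216 / 11875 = 3235.47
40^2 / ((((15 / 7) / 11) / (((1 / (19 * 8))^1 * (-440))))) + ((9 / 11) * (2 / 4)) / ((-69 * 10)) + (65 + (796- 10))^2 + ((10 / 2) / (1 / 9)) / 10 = 700430.06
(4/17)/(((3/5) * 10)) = 2/51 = 0.04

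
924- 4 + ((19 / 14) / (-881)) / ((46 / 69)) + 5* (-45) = 17144203 / 24668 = 695.00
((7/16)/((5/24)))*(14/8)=147/40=3.68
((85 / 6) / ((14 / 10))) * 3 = 425 / 14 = 30.36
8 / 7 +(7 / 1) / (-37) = 247 / 259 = 0.95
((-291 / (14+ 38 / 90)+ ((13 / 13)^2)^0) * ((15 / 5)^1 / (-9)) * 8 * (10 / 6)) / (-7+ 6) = -497840 / 5841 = -85.23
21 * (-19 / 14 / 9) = -19 / 6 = -3.17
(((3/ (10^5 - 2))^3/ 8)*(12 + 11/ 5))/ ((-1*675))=-71/ 999940001199992000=-0.00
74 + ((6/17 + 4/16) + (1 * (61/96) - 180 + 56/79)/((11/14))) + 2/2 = -9784157/64464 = -151.78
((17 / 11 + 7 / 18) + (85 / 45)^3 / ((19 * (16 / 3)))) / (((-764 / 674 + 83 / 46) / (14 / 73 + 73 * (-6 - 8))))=-13055834781500 / 4283753661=-3047.76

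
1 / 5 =0.20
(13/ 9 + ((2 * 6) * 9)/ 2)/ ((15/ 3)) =499/ 45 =11.09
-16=-16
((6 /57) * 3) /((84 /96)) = 48 /133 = 0.36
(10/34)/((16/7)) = 35/272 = 0.13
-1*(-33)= 33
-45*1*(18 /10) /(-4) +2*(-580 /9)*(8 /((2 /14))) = -259111 /36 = -7197.53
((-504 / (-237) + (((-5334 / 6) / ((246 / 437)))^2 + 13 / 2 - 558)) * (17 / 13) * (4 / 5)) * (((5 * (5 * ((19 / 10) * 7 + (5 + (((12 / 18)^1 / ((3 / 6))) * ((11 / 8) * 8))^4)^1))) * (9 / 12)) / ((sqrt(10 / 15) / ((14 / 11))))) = 4091512169468294715977 * sqrt(6) / 2839773816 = 3529195541954.08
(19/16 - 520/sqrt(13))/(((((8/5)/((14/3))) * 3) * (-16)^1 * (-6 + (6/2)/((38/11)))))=2527/179712 - 665 * sqrt(13)/1404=-1.69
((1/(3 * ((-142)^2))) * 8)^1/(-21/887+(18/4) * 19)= 3548/2293176105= 0.00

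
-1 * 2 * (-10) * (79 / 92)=17.17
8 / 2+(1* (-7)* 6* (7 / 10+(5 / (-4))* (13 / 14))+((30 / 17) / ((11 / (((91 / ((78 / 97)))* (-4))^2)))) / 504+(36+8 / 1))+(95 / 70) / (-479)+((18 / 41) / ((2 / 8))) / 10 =132.75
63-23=40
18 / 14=9 / 7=1.29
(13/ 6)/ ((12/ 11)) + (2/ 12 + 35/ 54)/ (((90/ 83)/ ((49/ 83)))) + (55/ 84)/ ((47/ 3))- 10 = -24075157/ 3197880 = -7.53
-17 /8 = -2.12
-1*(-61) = 61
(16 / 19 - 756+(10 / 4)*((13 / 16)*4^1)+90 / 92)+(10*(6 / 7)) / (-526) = -4801813967 / 6436136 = -746.07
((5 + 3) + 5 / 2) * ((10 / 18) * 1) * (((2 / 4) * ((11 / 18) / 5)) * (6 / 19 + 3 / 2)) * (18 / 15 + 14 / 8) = 1.91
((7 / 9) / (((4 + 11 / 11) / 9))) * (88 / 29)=616 / 145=4.25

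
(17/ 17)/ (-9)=-1/ 9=-0.11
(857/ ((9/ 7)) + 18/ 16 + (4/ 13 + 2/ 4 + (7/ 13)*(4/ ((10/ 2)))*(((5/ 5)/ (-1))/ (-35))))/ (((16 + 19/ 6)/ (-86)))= -51741943/ 17250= -2999.53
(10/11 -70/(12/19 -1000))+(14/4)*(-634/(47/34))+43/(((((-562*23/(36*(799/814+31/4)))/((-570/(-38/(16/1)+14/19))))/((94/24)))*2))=-4802221214949011/2072792768882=-2316.79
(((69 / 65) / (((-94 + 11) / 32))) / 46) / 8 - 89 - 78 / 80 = -3883369 / 43160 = -89.98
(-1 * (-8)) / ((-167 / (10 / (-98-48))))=40 / 12191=0.00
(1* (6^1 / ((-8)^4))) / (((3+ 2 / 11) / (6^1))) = 99 / 35840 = 0.00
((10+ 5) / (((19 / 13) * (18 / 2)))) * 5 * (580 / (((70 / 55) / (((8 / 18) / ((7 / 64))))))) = 10558.46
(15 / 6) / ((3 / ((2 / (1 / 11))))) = 55 / 3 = 18.33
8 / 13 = 0.62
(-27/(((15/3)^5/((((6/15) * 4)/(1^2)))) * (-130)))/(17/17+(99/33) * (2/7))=756/13203125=0.00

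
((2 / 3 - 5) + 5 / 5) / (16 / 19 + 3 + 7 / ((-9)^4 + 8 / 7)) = -4363825 / 5031279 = -0.87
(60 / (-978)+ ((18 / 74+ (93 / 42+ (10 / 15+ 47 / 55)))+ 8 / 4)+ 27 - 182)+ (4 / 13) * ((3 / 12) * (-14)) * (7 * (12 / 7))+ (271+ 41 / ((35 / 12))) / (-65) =-11590485139 / 69658050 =-166.39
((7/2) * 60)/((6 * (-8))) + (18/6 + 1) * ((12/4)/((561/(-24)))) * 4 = -9617/1496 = -6.43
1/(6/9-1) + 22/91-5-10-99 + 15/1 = -101.76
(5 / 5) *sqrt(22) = sqrt(22) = 4.69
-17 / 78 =-0.22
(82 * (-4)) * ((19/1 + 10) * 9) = -85608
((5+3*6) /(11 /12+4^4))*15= 4140 /3083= 1.34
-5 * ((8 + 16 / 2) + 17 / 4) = -405 / 4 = -101.25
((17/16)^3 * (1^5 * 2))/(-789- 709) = -4913/3067904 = -0.00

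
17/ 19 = 0.89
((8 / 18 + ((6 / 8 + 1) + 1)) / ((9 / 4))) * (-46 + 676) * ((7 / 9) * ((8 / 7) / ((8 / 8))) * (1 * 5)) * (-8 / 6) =-1288000 / 243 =-5300.41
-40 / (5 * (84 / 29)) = -58 / 21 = -2.76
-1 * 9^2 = -81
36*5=180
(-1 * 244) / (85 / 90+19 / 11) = -48312 / 529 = -91.33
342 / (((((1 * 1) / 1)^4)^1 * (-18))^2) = 19 / 18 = 1.06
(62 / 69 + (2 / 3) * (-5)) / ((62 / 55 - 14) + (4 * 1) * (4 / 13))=10010 / 47863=0.21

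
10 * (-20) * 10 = -2000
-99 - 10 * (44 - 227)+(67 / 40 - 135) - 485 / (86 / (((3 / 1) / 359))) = 986503259 / 617480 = 1597.63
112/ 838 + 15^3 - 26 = 1403287/ 419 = 3349.13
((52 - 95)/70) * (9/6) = -129/140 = -0.92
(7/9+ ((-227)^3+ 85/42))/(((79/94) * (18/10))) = -346350544675/44793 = -7732247.11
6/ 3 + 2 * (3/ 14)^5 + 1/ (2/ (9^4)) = 882703883/ 268912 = 3282.50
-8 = -8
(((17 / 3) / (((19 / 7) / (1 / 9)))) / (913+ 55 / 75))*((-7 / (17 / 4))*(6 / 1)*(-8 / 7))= 160 / 55803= 0.00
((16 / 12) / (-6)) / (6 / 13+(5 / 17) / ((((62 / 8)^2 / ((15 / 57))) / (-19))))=-212381 / 417699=-0.51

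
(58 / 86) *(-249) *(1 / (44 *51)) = -2407 / 32164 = -0.07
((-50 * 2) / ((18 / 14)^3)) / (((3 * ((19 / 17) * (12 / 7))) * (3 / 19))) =-1020425 / 19683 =-51.84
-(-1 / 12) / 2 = 1 / 24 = 0.04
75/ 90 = 0.83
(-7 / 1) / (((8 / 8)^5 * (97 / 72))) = -504 / 97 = -5.20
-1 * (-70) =70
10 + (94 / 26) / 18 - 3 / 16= 18745 / 1872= 10.01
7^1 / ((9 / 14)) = 98 / 9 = 10.89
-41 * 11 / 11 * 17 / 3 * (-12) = 2788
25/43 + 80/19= 3915/817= 4.79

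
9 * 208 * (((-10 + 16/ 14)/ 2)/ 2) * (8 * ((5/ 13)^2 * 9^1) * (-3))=12052800/ 91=132448.35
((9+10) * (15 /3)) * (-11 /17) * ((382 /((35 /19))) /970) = -758461 /57715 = -13.14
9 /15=0.60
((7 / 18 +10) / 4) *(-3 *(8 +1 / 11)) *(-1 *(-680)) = -128605 / 3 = -42868.33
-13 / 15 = -0.87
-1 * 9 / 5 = -9 / 5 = -1.80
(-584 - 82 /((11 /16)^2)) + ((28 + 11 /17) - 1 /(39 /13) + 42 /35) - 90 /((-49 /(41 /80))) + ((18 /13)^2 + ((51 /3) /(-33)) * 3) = -1485354384617 /2044082040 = -726.66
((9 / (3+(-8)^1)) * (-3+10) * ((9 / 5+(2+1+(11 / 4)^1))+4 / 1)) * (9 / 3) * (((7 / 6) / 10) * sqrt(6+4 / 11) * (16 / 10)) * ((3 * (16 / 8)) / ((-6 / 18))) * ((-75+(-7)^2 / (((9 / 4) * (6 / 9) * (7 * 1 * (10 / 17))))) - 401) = -195064443 * sqrt(770) / 3125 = -1732101.96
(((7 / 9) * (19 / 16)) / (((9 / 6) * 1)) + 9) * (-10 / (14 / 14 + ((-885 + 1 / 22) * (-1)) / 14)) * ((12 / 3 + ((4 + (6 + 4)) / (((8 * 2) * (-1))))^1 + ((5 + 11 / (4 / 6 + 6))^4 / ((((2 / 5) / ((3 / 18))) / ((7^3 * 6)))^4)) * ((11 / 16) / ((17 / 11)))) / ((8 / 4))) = -419049802589533658447965445 / 1189824823296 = -352194536863586.75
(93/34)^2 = 8649/1156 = 7.48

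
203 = 203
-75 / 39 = -25 / 13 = -1.92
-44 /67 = -0.66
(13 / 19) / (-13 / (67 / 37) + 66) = 871 / 74879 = 0.01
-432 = -432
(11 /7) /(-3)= -11 /21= -0.52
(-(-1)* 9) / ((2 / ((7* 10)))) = 315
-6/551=-0.01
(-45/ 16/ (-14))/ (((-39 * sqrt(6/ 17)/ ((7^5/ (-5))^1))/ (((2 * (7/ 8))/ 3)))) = 16807 * sqrt(102)/ 9984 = 17.00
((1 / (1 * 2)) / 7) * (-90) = -6.43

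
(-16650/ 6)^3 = -21369234375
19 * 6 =114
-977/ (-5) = 977/ 5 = 195.40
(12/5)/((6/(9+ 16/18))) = 178/45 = 3.96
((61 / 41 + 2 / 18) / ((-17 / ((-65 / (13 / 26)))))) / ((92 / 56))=1073800 / 144279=7.44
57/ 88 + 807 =807.65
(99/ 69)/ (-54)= -0.03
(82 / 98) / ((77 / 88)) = 328 / 343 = 0.96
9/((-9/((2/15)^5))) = -32/759375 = -0.00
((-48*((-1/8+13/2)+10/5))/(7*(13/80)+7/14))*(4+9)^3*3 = -211966560/131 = -1618065.34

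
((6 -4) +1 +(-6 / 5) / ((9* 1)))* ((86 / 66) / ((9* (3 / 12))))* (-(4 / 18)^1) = -14792 / 40095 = -0.37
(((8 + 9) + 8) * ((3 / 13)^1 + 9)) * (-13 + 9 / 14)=-259500 / 91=-2851.65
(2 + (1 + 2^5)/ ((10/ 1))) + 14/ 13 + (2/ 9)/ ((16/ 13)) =6.56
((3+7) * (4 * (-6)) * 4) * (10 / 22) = -4800 / 11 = -436.36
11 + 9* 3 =38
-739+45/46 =-33949/46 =-738.02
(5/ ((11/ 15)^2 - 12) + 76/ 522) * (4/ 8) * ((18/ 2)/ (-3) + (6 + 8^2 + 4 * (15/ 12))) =-782492/ 74791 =-10.46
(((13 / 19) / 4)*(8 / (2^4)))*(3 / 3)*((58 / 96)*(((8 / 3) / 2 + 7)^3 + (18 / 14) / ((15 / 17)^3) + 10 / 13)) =2588908967 / 86184000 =30.04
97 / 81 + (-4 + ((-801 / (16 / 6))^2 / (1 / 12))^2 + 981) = 24307629709459753 / 20736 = 1172242945093.55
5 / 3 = 1.67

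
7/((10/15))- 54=-87/2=-43.50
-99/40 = -2.48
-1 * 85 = -85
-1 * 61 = -61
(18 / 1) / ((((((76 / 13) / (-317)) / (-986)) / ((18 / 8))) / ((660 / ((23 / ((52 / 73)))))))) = 1411958201940 / 31901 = 44260625.12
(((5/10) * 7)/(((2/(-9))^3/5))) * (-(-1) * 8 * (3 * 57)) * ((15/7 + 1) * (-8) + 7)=79158465/2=39579232.50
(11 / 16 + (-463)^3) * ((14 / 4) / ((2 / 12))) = -33348956361 / 16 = -2084309772.56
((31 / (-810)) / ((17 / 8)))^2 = 15376 / 47403225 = 0.00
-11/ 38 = -0.29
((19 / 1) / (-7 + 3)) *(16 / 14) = -38 / 7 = -5.43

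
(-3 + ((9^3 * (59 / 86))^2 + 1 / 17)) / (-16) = -31448714257 / 2011712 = -15632.81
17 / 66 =0.26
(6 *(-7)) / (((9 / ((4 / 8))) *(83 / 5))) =-35 / 249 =-0.14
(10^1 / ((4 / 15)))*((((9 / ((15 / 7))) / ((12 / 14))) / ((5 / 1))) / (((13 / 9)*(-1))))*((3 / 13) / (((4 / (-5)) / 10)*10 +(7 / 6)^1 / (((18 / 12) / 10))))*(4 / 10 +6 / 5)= -35721 / 26533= -1.35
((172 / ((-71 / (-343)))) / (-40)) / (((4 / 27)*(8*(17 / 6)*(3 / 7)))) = -2787561 / 193120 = -14.43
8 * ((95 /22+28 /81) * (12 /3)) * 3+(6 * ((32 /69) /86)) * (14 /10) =447.78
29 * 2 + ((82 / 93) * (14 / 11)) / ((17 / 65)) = 1083298 / 17391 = 62.29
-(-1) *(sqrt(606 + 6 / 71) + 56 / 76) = 25.36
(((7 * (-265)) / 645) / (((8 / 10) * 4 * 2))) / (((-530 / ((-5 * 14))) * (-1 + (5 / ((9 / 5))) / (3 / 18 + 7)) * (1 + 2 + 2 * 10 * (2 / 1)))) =0.00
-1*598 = -598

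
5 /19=0.26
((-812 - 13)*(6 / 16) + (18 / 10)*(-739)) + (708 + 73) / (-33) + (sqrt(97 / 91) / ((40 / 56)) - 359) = -242669 / 120 + sqrt(8827) / 65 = -2020.80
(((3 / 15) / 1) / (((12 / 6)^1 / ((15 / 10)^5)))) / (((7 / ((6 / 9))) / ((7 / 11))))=81 / 1760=0.05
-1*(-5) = 5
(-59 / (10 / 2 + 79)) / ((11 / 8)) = -118 / 231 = -0.51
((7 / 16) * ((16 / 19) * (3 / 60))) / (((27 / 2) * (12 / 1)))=0.00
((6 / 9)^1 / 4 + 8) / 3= 49 / 18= 2.72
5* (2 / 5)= 2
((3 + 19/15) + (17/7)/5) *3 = 499/35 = 14.26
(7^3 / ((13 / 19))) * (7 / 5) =45619 / 65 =701.83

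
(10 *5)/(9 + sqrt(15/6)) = 900/157 -50 *sqrt(10)/157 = 4.73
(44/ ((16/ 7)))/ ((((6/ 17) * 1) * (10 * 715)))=119/ 15600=0.01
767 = 767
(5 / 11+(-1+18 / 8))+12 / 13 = 1503 / 572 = 2.63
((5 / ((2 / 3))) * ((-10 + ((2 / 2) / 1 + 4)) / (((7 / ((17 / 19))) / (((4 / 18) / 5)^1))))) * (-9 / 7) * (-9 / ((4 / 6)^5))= -557685 / 29792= -18.72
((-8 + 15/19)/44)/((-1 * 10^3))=137/836000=0.00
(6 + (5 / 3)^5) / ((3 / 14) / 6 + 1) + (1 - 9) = 71948 / 7047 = 10.21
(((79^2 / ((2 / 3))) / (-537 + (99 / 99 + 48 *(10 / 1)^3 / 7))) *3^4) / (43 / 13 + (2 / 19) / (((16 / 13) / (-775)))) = -1.90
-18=-18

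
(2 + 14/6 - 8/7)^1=67/21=3.19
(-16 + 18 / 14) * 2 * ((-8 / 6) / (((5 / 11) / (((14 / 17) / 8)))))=2266 / 255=8.89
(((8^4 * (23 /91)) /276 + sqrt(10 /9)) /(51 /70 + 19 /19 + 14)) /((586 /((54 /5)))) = 42 * sqrt(10) /107531 + 6144 /1397903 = 0.01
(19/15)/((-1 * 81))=-19/1215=-0.02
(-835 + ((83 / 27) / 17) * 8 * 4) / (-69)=380609 / 31671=12.02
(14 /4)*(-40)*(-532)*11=819280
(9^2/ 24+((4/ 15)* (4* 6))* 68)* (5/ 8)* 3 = 52629/ 64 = 822.33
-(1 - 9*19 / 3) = 56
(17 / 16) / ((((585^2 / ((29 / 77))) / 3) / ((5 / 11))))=493 / 309188880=0.00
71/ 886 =0.08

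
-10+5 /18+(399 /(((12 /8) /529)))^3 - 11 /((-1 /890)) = 50151558209834237 /18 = 2786197678324124.28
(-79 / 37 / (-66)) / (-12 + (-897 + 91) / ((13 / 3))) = -79 / 483516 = -0.00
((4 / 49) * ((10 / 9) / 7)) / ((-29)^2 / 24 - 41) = -320 / 147147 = -0.00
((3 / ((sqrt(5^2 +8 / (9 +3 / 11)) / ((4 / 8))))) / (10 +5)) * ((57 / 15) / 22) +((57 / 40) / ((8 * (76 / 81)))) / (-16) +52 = 19 * sqrt(67269) / 1450900 +1064717 / 20480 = 51.99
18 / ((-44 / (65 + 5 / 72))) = -4685 / 176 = -26.62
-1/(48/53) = -53/48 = -1.10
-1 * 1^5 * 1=-1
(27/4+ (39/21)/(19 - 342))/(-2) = -60995/18088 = -3.37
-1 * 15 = -15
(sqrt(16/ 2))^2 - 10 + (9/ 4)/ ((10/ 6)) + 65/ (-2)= -663/ 20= -33.15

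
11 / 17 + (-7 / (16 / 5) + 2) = 125 / 272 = 0.46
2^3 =8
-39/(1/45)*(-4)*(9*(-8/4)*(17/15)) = -143208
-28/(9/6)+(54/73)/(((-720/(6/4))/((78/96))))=-5232991/280320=-18.67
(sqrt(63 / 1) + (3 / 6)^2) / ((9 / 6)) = 5.46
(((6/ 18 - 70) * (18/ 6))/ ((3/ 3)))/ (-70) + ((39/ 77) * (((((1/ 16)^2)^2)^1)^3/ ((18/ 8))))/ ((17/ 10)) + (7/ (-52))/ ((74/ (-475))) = 1279274966343330456229/ 332296515208788049920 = 3.85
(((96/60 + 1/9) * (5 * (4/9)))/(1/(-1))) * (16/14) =-352/81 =-4.35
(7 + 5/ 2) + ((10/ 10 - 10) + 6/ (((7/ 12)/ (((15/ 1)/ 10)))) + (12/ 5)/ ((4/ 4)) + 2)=1423/ 70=20.33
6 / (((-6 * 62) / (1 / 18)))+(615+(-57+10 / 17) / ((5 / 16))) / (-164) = -5153617 / 1944630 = -2.65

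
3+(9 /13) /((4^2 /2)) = 321 /104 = 3.09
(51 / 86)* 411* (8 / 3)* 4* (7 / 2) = 391272 / 43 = 9099.35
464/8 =58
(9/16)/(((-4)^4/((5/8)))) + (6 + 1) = 229421/32768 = 7.00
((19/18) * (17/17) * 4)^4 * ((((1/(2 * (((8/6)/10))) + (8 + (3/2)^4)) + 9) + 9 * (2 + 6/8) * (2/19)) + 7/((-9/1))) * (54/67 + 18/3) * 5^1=394210599320/1318761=298924.98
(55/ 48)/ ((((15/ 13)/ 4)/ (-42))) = -1001/ 6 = -166.83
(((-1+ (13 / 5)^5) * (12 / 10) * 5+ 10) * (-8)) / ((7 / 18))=-322597152 / 21875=-14747.30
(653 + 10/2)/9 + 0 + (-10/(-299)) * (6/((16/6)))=393889/5382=73.19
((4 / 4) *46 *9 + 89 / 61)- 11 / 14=354131 / 854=414.67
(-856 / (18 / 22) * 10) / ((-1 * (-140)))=-4708 / 63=-74.73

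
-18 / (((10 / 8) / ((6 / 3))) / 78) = -11232 / 5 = -2246.40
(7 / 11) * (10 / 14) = 5 / 11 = 0.45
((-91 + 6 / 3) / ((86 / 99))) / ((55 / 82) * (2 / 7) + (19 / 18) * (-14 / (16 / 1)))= 182070504 / 1300793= 139.97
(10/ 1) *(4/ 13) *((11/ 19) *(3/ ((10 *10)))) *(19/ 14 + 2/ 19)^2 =4993593/ 43691830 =0.11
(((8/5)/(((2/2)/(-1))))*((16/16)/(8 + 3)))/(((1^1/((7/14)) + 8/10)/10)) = -40/77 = -0.52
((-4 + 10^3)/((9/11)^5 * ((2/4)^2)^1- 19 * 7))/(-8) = 80203398/85620083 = 0.94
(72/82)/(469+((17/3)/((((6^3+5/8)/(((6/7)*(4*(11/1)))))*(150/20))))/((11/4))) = 6550740/3499361849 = 0.00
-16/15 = -1.07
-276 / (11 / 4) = -1104 / 11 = -100.36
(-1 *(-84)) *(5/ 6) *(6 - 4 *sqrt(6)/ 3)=420 - 280 *sqrt(6)/ 3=191.38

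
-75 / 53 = -1.42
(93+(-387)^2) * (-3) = -449586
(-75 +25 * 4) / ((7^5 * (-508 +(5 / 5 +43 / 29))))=-145 / 49278124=-0.00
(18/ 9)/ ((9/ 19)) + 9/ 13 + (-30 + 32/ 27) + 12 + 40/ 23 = -82031/ 8073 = -10.16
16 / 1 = 16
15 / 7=2.14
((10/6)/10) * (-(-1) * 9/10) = 3/20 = 0.15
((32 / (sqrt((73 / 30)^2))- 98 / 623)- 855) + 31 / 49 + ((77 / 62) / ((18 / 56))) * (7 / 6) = -222992590193 / 266461461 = -836.87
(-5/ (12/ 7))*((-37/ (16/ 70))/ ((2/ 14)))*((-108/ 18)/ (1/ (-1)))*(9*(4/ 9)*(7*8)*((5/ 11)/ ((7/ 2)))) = 6345500/ 11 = 576863.64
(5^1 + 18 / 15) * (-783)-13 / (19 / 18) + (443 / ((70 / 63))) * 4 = -310851 / 95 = -3272.12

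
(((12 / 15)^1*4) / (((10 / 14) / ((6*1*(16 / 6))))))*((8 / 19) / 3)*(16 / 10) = 114688 / 7125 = 16.10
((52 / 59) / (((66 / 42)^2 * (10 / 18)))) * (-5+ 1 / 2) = -103194 / 35695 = -2.89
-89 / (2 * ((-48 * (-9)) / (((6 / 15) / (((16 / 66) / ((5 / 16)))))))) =-979 / 18432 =-0.05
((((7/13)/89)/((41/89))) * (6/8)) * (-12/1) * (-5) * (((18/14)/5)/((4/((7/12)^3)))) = 0.01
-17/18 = -0.94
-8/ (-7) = 8/ 7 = 1.14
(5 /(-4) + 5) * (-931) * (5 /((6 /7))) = -162925 /8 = -20365.62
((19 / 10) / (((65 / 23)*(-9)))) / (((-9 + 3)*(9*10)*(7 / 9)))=437 / 2457000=0.00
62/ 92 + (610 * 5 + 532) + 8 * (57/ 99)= 5445491/ 1518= 3587.28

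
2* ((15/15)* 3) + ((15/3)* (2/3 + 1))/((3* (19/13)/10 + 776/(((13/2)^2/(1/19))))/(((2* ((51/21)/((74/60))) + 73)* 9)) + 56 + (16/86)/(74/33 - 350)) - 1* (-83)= 186674622860798947/2093966617975373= 89.15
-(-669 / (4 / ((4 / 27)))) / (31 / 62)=446 / 9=49.56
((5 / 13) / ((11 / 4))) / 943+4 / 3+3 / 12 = 2562371 / 1618188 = 1.58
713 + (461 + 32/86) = 50498/43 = 1174.37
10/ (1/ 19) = 190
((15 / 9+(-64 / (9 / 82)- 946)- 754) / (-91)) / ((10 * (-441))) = -20533 / 3611790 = -0.01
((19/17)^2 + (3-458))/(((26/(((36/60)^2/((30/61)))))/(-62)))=371961591/469625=792.04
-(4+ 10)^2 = -196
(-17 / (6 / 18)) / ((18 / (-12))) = 34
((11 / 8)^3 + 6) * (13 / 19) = 57239 / 9728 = 5.88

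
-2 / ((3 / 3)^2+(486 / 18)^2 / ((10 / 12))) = -10 / 4379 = -0.00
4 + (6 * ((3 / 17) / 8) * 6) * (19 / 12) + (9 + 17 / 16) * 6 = 4463 / 68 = 65.63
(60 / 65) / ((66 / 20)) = 0.28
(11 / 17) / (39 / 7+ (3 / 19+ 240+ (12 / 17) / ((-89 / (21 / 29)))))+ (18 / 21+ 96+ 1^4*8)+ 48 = 1534357851881 / 10037682186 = 152.86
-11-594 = -605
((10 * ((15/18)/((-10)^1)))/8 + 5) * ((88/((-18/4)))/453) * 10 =-25850/12231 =-2.11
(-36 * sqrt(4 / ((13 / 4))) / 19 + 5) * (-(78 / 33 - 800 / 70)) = 3490 / 77 - 100512 * sqrt(13) / 19019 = 26.27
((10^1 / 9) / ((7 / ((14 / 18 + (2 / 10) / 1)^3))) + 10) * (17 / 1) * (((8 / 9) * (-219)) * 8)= -925457820032 / 3444525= -268675.02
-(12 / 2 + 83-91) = 2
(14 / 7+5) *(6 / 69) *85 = 1190 / 23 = 51.74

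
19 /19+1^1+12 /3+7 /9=61 /9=6.78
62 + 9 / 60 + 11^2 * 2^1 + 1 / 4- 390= -428 / 5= -85.60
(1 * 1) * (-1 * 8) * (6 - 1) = -40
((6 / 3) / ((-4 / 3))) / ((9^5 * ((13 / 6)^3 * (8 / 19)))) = -19 / 3203226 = -0.00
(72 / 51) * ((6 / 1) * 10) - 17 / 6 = 8351 / 102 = 81.87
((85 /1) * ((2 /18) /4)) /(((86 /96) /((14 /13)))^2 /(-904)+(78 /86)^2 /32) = 1782215895040 /18825996839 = 94.67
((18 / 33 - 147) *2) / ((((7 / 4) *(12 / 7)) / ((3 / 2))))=-1611 / 11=-146.45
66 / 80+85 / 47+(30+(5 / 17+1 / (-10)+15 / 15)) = 1081131 / 31960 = 33.83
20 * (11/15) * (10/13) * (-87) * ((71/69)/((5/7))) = -1268344/897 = -1413.98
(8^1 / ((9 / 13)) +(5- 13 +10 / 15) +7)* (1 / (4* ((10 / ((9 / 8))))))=0.32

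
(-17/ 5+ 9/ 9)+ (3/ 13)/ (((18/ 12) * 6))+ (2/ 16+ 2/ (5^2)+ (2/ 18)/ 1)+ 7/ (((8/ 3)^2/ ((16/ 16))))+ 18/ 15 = 23611/ 187200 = 0.13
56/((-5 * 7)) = -8/5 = -1.60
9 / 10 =0.90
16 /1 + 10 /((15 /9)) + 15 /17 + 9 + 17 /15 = 8419 /255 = 33.02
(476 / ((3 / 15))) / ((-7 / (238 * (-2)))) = 161840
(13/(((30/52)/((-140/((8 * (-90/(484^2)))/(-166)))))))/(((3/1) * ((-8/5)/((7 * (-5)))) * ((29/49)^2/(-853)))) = 3025462638562.89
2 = 2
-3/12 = -1/4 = -0.25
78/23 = 3.39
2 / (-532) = -1 / 266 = -0.00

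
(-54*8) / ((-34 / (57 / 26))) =6156 / 221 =27.86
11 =11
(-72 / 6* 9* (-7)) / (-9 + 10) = 756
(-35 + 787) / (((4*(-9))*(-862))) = 94 / 3879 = 0.02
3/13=0.23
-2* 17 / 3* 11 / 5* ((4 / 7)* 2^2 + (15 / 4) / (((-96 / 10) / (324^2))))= 214696757 / 210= 1022365.51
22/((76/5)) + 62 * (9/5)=21479/190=113.05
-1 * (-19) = 19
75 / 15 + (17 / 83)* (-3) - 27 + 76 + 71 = 10324 / 83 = 124.39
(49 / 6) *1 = 49 / 6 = 8.17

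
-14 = -14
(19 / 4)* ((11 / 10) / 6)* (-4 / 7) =-209 / 420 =-0.50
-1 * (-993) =993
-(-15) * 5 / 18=25 / 6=4.17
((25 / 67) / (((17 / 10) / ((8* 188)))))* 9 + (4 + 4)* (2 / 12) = 10156556 / 3417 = 2972.36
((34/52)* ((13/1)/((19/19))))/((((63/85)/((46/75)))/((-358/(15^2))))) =-2379626/212625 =-11.19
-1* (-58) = 58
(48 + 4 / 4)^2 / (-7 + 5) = -2401 / 2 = -1200.50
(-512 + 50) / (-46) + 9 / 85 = 19842 / 1955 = 10.15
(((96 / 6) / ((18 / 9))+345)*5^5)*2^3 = 8825000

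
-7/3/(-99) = 0.02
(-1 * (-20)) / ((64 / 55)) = 275 / 16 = 17.19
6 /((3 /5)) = 10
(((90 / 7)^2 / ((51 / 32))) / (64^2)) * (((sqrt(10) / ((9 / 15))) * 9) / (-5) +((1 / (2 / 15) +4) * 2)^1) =15525 / 26656 -2025 * sqrt(10) / 26656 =0.34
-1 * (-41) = 41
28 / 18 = 14 / 9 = 1.56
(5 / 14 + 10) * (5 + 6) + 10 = 123.93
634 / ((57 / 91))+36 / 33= 635318 / 627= 1013.27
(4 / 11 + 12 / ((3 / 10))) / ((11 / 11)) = 444 / 11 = 40.36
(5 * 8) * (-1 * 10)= -400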